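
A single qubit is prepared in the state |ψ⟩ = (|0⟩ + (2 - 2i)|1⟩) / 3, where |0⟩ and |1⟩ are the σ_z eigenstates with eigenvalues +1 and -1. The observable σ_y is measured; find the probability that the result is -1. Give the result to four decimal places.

0.7222

|-y⟩ = (|0⟩ - i|1⟩)/√2, so ⟨-y|ψ⟩ = (3 + 2i) / (√2·3).
P = |3 + 2i|² / 18 = 13/18.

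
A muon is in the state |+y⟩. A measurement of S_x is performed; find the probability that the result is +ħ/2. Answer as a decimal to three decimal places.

0.500

In the S_z basis, |+y⟩ = (|↑⟩ + i|↓⟩)/√2 and |+x⟩ = (|↑⟩ + |↓⟩)/√2.
|⟨+x|+y⟩|² = 1/2.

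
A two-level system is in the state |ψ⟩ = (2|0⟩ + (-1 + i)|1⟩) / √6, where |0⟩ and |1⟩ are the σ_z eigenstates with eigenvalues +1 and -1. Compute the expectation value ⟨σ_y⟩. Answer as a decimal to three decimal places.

0.667

⟨σ_y⟩ = 2 Im(a* b)/(|a|²+|b|²) with a = 2, b = (-1 + i).
a* b = (-2 + 2i), so ⟨σ_y⟩ = 4/6.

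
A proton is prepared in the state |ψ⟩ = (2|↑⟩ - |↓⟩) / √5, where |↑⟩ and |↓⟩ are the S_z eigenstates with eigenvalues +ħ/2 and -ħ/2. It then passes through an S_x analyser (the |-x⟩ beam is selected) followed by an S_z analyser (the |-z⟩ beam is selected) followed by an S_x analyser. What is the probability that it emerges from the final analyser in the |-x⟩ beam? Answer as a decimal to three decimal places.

First analyser (S_x): P(|-x⟩) = |⟨-x|ψ⟩|² = 9/10.
After stage 1 the state is |-x⟩; P(|-z⟩) = |⟨-z|-x⟩|² = 1/2.
After stage 2 the state is |-z⟩; P(|-x⟩) = |⟨-x|-z⟩|² = 1/2.
Joint probability = 9/10 × 1/2 × 1/2 = 0.225.

0.225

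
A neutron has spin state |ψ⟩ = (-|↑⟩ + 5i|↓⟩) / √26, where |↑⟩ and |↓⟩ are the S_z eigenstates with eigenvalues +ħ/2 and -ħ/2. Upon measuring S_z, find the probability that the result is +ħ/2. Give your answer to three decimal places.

0.038

The +ħ/2 outcome corresponds to |↑⟩. Its amplitude in |ψ⟩ is -1/√26.
P = |-1|² / 26 = 1/26.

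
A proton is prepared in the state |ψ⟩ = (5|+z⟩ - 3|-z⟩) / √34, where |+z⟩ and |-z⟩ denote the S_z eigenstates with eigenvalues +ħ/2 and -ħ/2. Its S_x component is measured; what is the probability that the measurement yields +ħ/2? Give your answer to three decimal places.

|+x⟩ = (|+z⟩ + |-z⟩)/√2, so ⟨+x|ψ⟩ = (2) / (√2·√34).
P = |2|² / 68 = 4/68.

0.059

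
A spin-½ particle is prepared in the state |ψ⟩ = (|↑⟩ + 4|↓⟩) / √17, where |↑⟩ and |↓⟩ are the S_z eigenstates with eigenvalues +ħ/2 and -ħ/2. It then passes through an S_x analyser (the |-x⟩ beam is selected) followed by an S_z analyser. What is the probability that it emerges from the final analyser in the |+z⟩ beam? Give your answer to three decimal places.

First analyser (S_x): P(|-x⟩) = |⟨-x|ψ⟩|² = 9/34.
After stage 1 the state is |-x⟩; P(|+z⟩) = |⟨+z|-x⟩|² = 1/2.
Joint probability = 9/34 × 1/2 = 0.132.

0.132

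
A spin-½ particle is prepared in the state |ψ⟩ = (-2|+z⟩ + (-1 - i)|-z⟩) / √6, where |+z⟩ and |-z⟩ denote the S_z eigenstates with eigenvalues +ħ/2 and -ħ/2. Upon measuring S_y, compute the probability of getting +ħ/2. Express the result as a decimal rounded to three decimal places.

|+y⟩ = (|+z⟩ + i|-z⟩)/√2, so ⟨+y|ψ⟩ = (-3 + i) / (√2·√6).
P = |-3 + i|² / 12 = 10/12.

0.833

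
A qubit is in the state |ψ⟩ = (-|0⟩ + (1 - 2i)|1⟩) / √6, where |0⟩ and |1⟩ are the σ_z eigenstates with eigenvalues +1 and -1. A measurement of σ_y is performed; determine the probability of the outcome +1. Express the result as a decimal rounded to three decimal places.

|+y⟩ = (|0⟩ + i|1⟩)/√2, so ⟨+y|ψ⟩ = (-3 - i) / (√2·√6).
P = |-3 - i|² / 12 = 10/12.

0.833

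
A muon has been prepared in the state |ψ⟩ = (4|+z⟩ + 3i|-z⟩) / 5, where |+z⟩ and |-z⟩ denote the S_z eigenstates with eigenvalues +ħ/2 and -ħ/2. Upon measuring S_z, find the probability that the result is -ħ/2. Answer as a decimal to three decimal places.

The -ħ/2 outcome corresponds to |-z⟩. Its amplitude in |ψ⟩ is 3i/5.
P = |3i|² / 25 = 9/25.

0.360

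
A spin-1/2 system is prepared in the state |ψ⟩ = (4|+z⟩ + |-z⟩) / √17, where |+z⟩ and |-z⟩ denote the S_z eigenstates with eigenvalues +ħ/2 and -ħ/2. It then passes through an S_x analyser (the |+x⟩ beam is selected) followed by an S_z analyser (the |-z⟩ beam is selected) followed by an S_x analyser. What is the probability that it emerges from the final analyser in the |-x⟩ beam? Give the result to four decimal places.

0.1838

First analyser (S_x): P(|+x⟩) = |⟨+x|ψ⟩|² = 25/34.
After stage 1 the state is |+x⟩; P(|-z⟩) = |⟨-z|+x⟩|² = 1/2.
After stage 2 the state is |-z⟩; P(|-x⟩) = |⟨-x|-z⟩|² = 1/2.
Joint probability = 25/34 × 1/2 × 1/2 = 0.1838.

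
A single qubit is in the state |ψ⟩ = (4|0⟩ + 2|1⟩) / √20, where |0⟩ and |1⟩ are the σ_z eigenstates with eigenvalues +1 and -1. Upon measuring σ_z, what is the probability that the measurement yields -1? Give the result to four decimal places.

0.2000

The -1 outcome corresponds to |1⟩. Its amplitude in |ψ⟩ is 2/√20.
P = |2|² / 20 = 4/20.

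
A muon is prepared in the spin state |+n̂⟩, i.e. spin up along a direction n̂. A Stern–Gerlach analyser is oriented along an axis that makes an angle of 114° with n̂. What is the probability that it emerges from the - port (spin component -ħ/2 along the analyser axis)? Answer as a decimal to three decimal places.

For spin-½, the probability of finding spin-up along an axis at angle θ to the initial spin direction is cos²(θ/2); spin-down is sin²(θ/2).
θ = 114°, so P = sin²(57°) ≈ 0.703.

0.703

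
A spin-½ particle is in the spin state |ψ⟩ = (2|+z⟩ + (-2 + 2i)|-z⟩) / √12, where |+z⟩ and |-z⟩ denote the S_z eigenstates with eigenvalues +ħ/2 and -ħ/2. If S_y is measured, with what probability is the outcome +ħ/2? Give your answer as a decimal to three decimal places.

0.833

|+y⟩ = (|+z⟩ + i|-z⟩)/√2, so ⟨+y|ψ⟩ = (4 + 2i) / (√2·√12).
P = |4 + 2i|² / 24 = 20/24.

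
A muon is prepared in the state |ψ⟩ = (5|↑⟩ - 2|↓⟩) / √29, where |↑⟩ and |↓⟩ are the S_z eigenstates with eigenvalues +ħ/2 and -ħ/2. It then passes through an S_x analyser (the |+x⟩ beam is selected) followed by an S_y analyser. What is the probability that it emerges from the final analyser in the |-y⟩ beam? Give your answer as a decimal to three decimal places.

First analyser (S_x): P(|+x⟩) = |⟨+x|ψ⟩|² = 9/58.
After stage 1 the state is |+x⟩; P(|-y⟩) = |⟨-y|+x⟩|² = 1/2.
Joint probability = 9/58 × 1/2 = 0.078.

0.078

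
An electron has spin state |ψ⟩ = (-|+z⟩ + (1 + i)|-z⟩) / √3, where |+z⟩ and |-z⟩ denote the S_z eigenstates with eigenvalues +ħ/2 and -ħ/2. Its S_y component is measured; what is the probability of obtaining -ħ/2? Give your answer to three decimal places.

0.833

|-y⟩ = (|+z⟩ - i|-z⟩)/√2, so ⟨-y|ψ⟩ = (-2 + i) / (√2·√3).
P = |-2 + i|² / 6 = 5/6.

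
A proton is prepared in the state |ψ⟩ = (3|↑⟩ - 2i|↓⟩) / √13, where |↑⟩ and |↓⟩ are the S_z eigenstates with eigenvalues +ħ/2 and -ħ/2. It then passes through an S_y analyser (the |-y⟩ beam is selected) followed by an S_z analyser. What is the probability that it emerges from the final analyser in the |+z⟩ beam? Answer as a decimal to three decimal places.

0.481

First analyser (S_y): P(|-y⟩) = |⟨-y|ψ⟩|² = 25/26.
After stage 1 the state is |-y⟩; P(|+z⟩) = |⟨+z|-y⟩|² = 1/2.
Joint probability = 25/26 × 1/2 = 0.481.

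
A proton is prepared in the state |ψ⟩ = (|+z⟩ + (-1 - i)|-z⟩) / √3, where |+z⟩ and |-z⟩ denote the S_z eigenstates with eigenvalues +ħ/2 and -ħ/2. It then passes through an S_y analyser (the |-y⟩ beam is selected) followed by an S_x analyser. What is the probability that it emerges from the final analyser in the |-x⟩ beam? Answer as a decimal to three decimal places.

First analyser (S_y): P(|-y⟩) = |⟨-y|ψ⟩|² = 5/6.
After stage 1 the state is |-y⟩; P(|-x⟩) = |⟨-x|-y⟩|² = 1/2.
Joint probability = 5/6 × 1/2 = 0.417.

0.417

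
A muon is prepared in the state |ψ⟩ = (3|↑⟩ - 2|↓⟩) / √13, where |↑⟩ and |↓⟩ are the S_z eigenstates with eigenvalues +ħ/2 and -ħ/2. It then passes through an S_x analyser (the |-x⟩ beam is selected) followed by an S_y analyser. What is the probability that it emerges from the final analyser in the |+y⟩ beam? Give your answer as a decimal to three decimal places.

First analyser (S_x): P(|-x⟩) = |⟨-x|ψ⟩|² = 25/26.
After stage 1 the state is |-x⟩; P(|+y⟩) = |⟨+y|-x⟩|² = 1/2.
Joint probability = 25/26 × 1/2 = 0.481.

0.481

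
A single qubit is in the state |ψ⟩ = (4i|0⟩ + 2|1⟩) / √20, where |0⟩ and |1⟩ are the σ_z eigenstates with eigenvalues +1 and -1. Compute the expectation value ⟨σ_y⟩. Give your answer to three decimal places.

-0.800

⟨σ_y⟩ = 2 Im(a* b)/(|a|²+|b|²) with a = 4i, b = 2.
a* b = -8i, so ⟨σ_y⟩ = -16/20.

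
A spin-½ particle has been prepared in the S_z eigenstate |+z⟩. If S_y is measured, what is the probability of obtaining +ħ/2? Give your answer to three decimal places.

In the S_z basis, |+z⟩ = |↑⟩ and |+y⟩ = (|↑⟩ + i|↓⟩)/√2.
|⟨+y|+z⟩|² = 1/2.

0.500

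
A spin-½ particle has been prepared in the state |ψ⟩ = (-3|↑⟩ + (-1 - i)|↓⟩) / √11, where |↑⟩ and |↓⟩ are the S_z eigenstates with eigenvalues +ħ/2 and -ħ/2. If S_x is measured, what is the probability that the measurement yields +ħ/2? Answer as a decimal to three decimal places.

|+x⟩ = (|↑⟩ + |↓⟩)/√2, so ⟨+x|ψ⟩ = (-4 - i) / (√2·√11).
P = |-4 - i|² / 22 = 17/22.

0.773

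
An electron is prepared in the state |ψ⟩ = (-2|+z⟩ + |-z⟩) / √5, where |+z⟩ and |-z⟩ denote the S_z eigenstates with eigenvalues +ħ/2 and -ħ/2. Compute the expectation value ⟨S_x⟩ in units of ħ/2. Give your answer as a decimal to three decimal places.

-0.800

⟨σ_x⟩ = 2 Re(a* b)/(|a|²+|b|²) with a = -2, b = 1.
a* b = -2, so ⟨σ_x⟩ = -4/5.
⟨S_x⟩ = (ħ/2)·⟨σ_x⟩.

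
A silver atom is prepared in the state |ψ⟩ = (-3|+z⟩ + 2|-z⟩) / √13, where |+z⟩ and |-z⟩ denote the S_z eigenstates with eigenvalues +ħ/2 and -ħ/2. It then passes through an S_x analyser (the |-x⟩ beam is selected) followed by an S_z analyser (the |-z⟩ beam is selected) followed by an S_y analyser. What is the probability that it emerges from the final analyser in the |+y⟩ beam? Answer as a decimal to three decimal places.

First analyser (S_x): P(|-x⟩) = |⟨-x|ψ⟩|² = 25/26.
After stage 1 the state is |-x⟩; P(|-z⟩) = |⟨-z|-x⟩|² = 1/2.
After stage 2 the state is |-z⟩; P(|+y⟩) = |⟨+y|-z⟩|² = 1/2.
Joint probability = 25/26 × 1/2 × 1/2 = 0.240.

0.240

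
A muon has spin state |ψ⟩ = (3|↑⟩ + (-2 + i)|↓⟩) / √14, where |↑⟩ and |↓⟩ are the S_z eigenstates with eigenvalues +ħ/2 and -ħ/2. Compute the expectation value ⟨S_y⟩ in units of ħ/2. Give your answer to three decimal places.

⟨σ_y⟩ = 2 Im(a* b)/(|a|²+|b|²) with a = 3, b = (-2 + i).
a* b = (-6 + 3i), so ⟨σ_y⟩ = 6/14.
⟨S_y⟩ = (ħ/2)·⟨σ_y⟩.

0.429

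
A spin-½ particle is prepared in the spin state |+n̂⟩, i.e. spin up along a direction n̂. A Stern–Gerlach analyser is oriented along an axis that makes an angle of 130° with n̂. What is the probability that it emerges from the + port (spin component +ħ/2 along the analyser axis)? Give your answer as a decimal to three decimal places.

For spin-½, the probability of finding spin-up along an axis at angle θ to the initial spin direction is cos²(θ/2); spin-down is sin²(θ/2).
θ = 130°, so P = cos²(65°) ≈ 0.179.

0.179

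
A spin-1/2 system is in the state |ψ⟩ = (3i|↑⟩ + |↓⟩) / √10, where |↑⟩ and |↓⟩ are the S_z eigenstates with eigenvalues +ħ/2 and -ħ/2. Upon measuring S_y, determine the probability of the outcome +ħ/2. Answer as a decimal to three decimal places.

|+y⟩ = (|↑⟩ + i|↓⟩)/√2, so ⟨+y|ψ⟩ = (2i) / (√2·√10).
P = |2i|² / 20 = 4/20.

0.200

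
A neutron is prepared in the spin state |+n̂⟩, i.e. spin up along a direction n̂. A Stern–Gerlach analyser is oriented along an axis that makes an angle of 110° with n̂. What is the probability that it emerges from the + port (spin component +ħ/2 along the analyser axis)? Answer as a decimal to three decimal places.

For spin-½, the probability of finding spin-up along an axis at angle θ to the initial spin direction is cos²(θ/2); spin-down is sin²(θ/2).
θ = 110°, so P = cos²(55°) ≈ 0.329.

0.329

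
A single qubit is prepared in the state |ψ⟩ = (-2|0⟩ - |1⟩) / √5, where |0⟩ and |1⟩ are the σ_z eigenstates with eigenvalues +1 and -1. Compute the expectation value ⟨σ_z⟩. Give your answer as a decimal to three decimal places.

0.600

⟨σ_z⟩ = |a|² - |b|² divided by |a|²+|b|², with a, b the |0⟩, |1⟩ amplitudes.
= (4 - 1)/5 = 3/5.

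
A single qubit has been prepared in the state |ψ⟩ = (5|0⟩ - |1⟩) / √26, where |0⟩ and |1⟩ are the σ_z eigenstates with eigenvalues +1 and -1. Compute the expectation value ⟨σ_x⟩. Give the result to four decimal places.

⟨σ_x⟩ = 2 Re(a* b)/(|a|²+|b|²) with a = 5, b = -1.
a* b = -5, so ⟨σ_x⟩ = -10/26.

-0.3846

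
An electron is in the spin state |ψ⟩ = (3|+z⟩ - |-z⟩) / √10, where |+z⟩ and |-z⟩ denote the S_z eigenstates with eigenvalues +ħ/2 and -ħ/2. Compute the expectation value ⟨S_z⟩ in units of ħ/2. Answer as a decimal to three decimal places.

0.800

⟨σ_z⟩ = |a|² - |b|² divided by |a|²+|b|², with a, b the |+z⟩, |-z⟩ amplitudes.
= (9 - 1)/10 = 8/10.
⟨S_z⟩ = (ħ/2)·⟨σ_z⟩.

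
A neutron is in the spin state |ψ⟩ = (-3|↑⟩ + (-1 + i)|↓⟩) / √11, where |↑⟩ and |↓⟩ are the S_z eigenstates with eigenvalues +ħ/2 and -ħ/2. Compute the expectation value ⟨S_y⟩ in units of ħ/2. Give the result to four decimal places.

-0.5455

⟨σ_y⟩ = 2 Im(a* b)/(|a|²+|b|²) with a = -3, b = (-1 + i).
a* b = (3 - 3i), so ⟨σ_y⟩ = -6/11.
⟨S_y⟩ = (ħ/2)·⟨σ_y⟩.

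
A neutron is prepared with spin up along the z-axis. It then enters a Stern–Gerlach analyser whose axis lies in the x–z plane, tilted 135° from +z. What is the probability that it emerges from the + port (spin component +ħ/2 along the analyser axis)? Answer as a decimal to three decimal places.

For spin-½, the probability of finding spin-up along an axis at angle θ to the initial spin direction is cos²(θ/2); spin-down is sin²(θ/2).
θ = 135°, so P = cos²(67.5°) ≈ 0.146.

0.146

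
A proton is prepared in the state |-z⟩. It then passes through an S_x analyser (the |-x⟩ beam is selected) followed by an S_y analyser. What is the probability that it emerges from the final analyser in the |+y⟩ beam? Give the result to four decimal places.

0.2500

First analyser (S_x): from |-z⟩, P(|-x⟩) = 1/2.
After stage 1 the state is |-x⟩; P(|+y⟩) = |⟨+y|-x⟩|² = 1/2.
Joint probability = 1/2 × 1/2 = 0.2500.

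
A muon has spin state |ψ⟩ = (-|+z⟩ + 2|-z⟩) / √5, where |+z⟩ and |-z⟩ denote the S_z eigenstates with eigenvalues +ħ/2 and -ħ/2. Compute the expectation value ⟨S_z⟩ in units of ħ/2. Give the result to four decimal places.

-0.6000

⟨σ_z⟩ = |a|² - |b|² divided by |a|²+|b|², with a, b the |+z⟩, |-z⟩ amplitudes.
= (1 - 4)/5 = -3/5.
⟨S_z⟩ = (ħ/2)·⟨σ_z⟩.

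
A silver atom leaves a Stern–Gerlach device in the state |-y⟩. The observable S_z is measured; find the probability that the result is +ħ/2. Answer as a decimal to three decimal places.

In the S_z basis, |-y⟩ = (|↑⟩ - i|↓⟩)/√2 and |+z⟩ = |↑⟩.
|⟨+z|-y⟩|² = 1/2.

0.500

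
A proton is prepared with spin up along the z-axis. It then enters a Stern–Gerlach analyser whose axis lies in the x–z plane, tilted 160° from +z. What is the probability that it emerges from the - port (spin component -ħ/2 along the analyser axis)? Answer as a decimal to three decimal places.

For spin-½, the probability of finding spin-up along an axis at angle θ to the initial spin direction is cos²(θ/2); spin-down is sin²(θ/2).
θ = 160°, so P = sin²(80°) ≈ 0.970.

0.970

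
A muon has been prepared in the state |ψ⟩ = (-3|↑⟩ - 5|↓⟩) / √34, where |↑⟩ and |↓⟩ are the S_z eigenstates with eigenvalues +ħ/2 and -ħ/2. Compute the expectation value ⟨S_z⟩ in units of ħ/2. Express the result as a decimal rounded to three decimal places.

⟨σ_z⟩ = |a|² - |b|² divided by |a|²+|b|², with a, b the |↑⟩, |↓⟩ amplitudes.
= (9 - 25)/34 = -16/34.
⟨S_z⟩ = (ħ/2)·⟨σ_z⟩.

-0.471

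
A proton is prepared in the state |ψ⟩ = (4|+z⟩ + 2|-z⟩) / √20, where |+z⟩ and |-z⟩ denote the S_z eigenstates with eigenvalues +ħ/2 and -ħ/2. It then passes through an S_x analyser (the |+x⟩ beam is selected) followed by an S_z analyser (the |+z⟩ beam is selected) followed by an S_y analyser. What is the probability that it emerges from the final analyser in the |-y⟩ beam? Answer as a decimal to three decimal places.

First analyser (S_x): P(|+x⟩) = |⟨+x|ψ⟩|² = 36/40.
After stage 1 the state is |+x⟩; P(|+z⟩) = |⟨+z|+x⟩|² = 1/2.
After stage 2 the state is |+z⟩; P(|-y⟩) = |⟨-y|+z⟩|² = 1/2.
Joint probability = 36/40 × 1/2 × 1/2 = 0.225.

0.225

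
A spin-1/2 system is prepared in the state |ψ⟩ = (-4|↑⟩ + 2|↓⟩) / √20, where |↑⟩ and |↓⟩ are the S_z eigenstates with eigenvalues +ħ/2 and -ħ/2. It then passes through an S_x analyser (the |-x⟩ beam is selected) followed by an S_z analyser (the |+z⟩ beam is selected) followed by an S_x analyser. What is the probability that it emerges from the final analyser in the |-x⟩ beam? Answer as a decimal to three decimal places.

First analyser (S_x): P(|-x⟩) = |⟨-x|ψ⟩|² = 36/40.
After stage 1 the state is |-x⟩; P(|+z⟩) = |⟨+z|-x⟩|² = 1/2.
After stage 2 the state is |+z⟩; P(|-x⟩) = |⟨-x|+z⟩|² = 1/2.
Joint probability = 36/40 × 1/2 × 1/2 = 0.225.

0.225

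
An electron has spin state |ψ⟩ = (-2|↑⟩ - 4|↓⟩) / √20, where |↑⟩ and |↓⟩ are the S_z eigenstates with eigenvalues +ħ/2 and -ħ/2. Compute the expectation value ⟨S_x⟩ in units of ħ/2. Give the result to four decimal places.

0.8000

⟨σ_x⟩ = 2 Re(a* b)/(|a|²+|b|²) with a = -2, b = -4.
a* b = 8, so ⟨σ_x⟩ = 16/20.
⟨S_x⟩ = (ħ/2)·⟨σ_x⟩.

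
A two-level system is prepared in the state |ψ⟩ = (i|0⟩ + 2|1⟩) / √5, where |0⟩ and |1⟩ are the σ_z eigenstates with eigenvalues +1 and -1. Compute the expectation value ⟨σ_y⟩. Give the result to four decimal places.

⟨σ_y⟩ = 2 Im(a* b)/(|a|²+|b|²) with a = i, b = 2.
a* b = -2i, so ⟨σ_y⟩ = -4/5.

-0.8000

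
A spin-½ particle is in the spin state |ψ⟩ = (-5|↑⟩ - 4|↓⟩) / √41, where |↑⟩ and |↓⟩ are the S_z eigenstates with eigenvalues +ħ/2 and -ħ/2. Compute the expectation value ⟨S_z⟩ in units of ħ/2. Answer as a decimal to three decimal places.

0.220

⟨σ_z⟩ = |a|² - |b|² divided by |a|²+|b|², with a, b the |↑⟩, |↓⟩ amplitudes.
= (25 - 16)/41 = 9/41.
⟨S_z⟩ = (ħ/2)·⟨σ_z⟩.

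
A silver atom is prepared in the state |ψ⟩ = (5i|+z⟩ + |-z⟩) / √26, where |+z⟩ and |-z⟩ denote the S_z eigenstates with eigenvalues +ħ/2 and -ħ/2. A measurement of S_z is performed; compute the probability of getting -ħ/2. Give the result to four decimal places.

The -ħ/2 outcome corresponds to |-z⟩. Its amplitude in |ψ⟩ is 1/√26.
P = |1|² / 26 = 1/26.

0.0385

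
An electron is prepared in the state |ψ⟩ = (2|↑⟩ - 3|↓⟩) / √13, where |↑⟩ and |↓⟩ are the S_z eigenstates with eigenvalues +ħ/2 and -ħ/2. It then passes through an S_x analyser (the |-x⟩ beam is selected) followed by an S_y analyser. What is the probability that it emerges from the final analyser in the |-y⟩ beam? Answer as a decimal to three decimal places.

First analyser (S_x): P(|-x⟩) = |⟨-x|ψ⟩|² = 25/26.
After stage 1 the state is |-x⟩; P(|-y⟩) = |⟨-y|-x⟩|² = 1/2.
Joint probability = 25/26 × 1/2 = 0.481.

0.481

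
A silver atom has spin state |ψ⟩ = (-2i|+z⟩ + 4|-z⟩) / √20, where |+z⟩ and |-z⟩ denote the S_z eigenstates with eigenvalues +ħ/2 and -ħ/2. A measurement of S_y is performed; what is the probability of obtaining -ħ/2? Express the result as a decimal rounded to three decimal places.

|-y⟩ = (|+z⟩ - i|-z⟩)/√2, so ⟨-y|ψ⟩ = (2i) / (√2·√20).
P = |2i|² / 40 = 4/40.

0.100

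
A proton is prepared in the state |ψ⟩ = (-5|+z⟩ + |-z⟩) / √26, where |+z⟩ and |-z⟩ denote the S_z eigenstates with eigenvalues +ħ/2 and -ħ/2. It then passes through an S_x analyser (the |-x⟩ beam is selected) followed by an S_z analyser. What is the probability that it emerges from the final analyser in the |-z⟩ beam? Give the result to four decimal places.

First analyser (S_x): P(|-x⟩) = |⟨-x|ψ⟩|² = 36/52.
After stage 1 the state is |-x⟩; P(|-z⟩) = |⟨-z|-x⟩|² = 1/2.
Joint probability = 36/52 × 1/2 = 0.3462.

0.3462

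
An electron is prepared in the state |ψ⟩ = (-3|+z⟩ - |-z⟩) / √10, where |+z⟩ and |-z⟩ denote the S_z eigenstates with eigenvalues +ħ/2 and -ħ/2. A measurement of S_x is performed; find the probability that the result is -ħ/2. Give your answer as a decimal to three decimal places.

0.200

|-x⟩ = (|+z⟩ - |-z⟩)/√2, so ⟨-x|ψ⟩ = (-2) / (√2·√10).
P = |-2|² / 20 = 4/20.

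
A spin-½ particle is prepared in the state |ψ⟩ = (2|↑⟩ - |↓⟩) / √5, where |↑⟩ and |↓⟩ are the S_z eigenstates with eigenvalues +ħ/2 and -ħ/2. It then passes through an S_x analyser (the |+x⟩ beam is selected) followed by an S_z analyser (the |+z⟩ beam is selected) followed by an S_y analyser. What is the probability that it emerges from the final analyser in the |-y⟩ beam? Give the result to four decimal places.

First analyser (S_x): P(|+x⟩) = |⟨+x|ψ⟩|² = 1/10.
After stage 1 the state is |+x⟩; P(|+z⟩) = |⟨+z|+x⟩|² = 1/2.
After stage 2 the state is |+z⟩; P(|-y⟩) = |⟨-y|+z⟩|² = 1/2.
Joint probability = 1/10 × 1/2 × 1/2 = 0.0250.

0.0250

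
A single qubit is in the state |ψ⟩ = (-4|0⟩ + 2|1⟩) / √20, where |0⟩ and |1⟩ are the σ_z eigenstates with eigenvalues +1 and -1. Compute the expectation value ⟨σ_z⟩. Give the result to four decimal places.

0.6000

⟨σ_z⟩ = |a|² - |b|² divided by |a|²+|b|², with a, b the |0⟩, |1⟩ amplitudes.
= (16 - 4)/20 = 12/20.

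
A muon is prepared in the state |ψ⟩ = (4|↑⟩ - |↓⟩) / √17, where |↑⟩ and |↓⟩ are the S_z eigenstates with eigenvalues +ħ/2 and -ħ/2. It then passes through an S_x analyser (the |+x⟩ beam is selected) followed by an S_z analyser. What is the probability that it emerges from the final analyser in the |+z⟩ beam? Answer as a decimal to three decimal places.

First analyser (S_x): P(|+x⟩) = |⟨+x|ψ⟩|² = 9/34.
After stage 1 the state is |+x⟩; P(|+z⟩) = |⟨+z|+x⟩|² = 1/2.
Joint probability = 9/34 × 1/2 = 0.132.

0.132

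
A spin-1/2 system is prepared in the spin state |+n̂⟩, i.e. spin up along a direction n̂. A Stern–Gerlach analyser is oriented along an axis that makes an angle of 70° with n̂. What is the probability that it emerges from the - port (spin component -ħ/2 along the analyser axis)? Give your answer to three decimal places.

0.329

For spin-½, the probability of finding spin-up along an axis at angle θ to the initial spin direction is cos²(θ/2); spin-down is sin²(θ/2).
θ = 70°, so P = sin²(35°) ≈ 0.329.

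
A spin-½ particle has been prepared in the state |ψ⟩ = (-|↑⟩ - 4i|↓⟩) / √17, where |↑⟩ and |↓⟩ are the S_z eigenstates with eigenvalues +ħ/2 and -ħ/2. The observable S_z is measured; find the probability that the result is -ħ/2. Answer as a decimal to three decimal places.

0.941

The -ħ/2 outcome corresponds to |↓⟩. Its amplitude in |ψ⟩ is -4i/√17.
P = |-4i|² / 17 = 16/17.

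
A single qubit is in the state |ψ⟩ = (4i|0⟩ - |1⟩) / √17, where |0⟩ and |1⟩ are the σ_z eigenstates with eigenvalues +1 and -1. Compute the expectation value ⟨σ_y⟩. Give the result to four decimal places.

0.4706

⟨σ_y⟩ = 2 Im(a* b)/(|a|²+|b|²) with a = 4i, b = -1.
a* b = 4i, so ⟨σ_y⟩ = 8/17.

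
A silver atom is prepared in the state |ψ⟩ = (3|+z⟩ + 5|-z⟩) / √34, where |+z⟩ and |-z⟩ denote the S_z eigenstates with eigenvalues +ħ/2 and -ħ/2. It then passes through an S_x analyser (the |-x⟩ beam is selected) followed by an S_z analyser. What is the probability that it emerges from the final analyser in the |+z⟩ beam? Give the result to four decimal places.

0.0294

First analyser (S_x): P(|-x⟩) = |⟨-x|ψ⟩|² = 4/68.
After stage 1 the state is |-x⟩; P(|+z⟩) = |⟨+z|-x⟩|² = 1/2.
Joint probability = 4/68 × 1/2 = 0.0294.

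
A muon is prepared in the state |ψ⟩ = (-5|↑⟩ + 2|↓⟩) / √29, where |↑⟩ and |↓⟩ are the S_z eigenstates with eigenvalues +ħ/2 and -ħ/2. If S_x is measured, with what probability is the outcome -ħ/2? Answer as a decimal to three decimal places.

|-x⟩ = (|↑⟩ - |↓⟩)/√2, so ⟨-x|ψ⟩ = (-7) / (√2·√29).
P = |-7|² / 58 = 49/58.

0.845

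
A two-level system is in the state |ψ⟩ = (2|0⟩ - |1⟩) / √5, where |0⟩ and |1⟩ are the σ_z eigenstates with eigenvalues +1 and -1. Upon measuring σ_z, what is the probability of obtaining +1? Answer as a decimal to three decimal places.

0.800

The +1 outcome corresponds to |0⟩. Its amplitude in |ψ⟩ is 2/√5.
P = |2|² / 5 = 4/5.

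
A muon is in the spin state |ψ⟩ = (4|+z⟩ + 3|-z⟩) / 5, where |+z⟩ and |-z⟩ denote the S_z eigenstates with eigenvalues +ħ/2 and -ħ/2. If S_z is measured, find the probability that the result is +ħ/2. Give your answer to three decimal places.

The +ħ/2 outcome corresponds to |+z⟩. Its amplitude in |ψ⟩ is 4/5.
P = |4|² / 25 = 16/25.

0.640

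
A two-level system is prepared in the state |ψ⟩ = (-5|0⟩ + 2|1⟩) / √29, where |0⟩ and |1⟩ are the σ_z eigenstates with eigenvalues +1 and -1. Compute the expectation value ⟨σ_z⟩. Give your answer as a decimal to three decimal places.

0.724

⟨σ_z⟩ = |a|² - |b|² divided by |a|²+|b|², with a, b the |0⟩, |1⟩ amplitudes.
= (25 - 4)/29 = 21/29.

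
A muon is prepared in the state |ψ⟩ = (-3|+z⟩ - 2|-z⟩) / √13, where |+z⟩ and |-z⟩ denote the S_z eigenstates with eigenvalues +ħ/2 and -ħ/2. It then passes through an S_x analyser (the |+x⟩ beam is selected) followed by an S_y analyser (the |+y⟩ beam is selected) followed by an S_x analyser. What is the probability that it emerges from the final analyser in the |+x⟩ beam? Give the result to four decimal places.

0.2404

First analyser (S_x): P(|+x⟩) = |⟨+x|ψ⟩|² = 25/26.
After stage 1 the state is |+x⟩; P(|+y⟩) = |⟨+y|+x⟩|² = 1/2.
After stage 2 the state is |+y⟩; P(|+x⟩) = |⟨+x|+y⟩|² = 1/2.
Joint probability = 25/26 × 1/2 × 1/2 = 0.2404.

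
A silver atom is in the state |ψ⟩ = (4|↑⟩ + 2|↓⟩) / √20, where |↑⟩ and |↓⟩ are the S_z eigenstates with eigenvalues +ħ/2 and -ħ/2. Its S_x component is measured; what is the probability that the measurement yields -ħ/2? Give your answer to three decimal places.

|-x⟩ = (|↑⟩ - |↓⟩)/√2, so ⟨-x|ψ⟩ = (2) / (√2·√20).
P = |2|² / 40 = 4/40.

0.100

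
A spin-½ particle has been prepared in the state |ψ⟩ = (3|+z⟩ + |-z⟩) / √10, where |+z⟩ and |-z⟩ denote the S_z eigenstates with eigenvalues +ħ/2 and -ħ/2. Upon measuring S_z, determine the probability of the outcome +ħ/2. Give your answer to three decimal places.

0.900

The +ħ/2 outcome corresponds to |+z⟩. Its amplitude in |ψ⟩ is 3/√10.
P = |3|² / 10 = 9/10.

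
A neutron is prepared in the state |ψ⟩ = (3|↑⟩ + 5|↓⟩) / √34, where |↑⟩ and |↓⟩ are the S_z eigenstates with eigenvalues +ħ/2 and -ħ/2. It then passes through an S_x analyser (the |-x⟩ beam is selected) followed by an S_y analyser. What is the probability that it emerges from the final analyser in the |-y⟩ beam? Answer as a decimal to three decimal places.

0.029

First analyser (S_x): P(|-x⟩) = |⟨-x|ψ⟩|² = 4/68.
After stage 1 the state is |-x⟩; P(|-y⟩) = |⟨-y|-x⟩|² = 1/2.
Joint probability = 4/68 × 1/2 = 0.029.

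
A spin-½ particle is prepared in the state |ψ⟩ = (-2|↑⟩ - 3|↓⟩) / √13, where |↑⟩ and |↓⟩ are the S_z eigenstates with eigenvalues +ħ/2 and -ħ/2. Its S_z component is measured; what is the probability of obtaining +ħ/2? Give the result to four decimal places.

The +ħ/2 outcome corresponds to |↑⟩. Its amplitude in |ψ⟩ is -2/√13.
P = |-2|² / 13 = 4/13.

0.3077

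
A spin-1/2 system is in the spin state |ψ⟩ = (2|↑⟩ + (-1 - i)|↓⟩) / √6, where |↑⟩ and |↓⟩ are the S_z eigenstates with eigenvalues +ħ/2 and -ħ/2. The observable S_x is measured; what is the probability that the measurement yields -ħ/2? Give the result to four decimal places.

0.8333

|-x⟩ = (|↑⟩ - |↓⟩)/√2, so ⟨-x|ψ⟩ = (3 + i) / (√2·√6).
P = |3 + i|² / 12 = 10/12.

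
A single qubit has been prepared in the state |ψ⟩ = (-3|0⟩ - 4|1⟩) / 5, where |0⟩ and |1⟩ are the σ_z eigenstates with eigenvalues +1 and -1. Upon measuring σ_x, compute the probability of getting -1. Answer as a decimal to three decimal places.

0.020

|-x⟩ = (|0⟩ - |1⟩)/√2, so ⟨-x|ψ⟩ = (1) / (√2·5).
P = |1|² / 50 = 1/50.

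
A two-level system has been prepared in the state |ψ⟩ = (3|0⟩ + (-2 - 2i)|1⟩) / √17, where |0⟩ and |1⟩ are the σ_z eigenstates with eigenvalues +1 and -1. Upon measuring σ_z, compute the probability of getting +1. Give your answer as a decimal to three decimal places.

0.529

The +1 outcome corresponds to |0⟩. Its amplitude in |ψ⟩ is 3/√17.
P = |3|² / 17 = 9/17.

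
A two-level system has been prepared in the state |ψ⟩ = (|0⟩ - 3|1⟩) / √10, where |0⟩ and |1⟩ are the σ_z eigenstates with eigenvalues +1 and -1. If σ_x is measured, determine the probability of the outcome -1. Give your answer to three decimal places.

|-x⟩ = (|0⟩ - |1⟩)/√2, so ⟨-x|ψ⟩ = (4) / (√2·√10).
P = |4|² / 20 = 16/20.

0.800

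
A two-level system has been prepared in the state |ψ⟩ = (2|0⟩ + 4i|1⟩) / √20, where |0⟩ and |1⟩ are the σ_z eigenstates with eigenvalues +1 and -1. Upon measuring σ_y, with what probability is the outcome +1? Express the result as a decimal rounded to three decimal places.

|+y⟩ = (|0⟩ + i|1⟩)/√2, so ⟨+y|ψ⟩ = (6) / (√2·√20).
P = |6|² / 40 = 36/40.

0.900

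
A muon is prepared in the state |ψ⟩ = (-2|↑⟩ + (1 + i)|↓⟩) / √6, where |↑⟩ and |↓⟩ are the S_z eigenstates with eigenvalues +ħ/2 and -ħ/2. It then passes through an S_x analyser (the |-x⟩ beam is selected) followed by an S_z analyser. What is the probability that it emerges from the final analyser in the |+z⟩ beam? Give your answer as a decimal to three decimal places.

0.417

First analyser (S_x): P(|-x⟩) = |⟨-x|ψ⟩|² = 10/12.
After stage 1 the state is |-x⟩; P(|+z⟩) = |⟨+z|-x⟩|² = 1/2.
Joint probability = 10/12 × 1/2 = 0.417.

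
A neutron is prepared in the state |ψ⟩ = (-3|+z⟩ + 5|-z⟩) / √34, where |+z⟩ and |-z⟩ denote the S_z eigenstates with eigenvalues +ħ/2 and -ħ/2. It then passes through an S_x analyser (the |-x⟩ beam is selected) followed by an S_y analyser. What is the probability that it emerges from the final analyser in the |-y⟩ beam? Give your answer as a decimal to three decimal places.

First analyser (S_x): P(|-x⟩) = |⟨-x|ψ⟩|² = 64/68.
After stage 1 the state is |-x⟩; P(|-y⟩) = |⟨-y|-x⟩|² = 1/2.
Joint probability = 64/68 × 1/2 = 0.471.

0.471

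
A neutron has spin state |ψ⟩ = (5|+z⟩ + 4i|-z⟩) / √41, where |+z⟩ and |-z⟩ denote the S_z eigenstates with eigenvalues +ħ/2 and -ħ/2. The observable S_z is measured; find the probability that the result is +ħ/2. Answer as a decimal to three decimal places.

0.610

The +ħ/2 outcome corresponds to |+z⟩. Its amplitude in |ψ⟩ is 5/√41.
P = |5|² / 41 = 25/41.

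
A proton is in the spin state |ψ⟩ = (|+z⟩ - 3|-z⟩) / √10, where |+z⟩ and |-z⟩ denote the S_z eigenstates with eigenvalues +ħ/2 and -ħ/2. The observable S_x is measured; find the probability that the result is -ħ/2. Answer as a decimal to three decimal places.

|-x⟩ = (|+z⟩ - |-z⟩)/√2, so ⟨-x|ψ⟩ = (4) / (√2·√10).
P = |4|² / 20 = 16/20.

0.800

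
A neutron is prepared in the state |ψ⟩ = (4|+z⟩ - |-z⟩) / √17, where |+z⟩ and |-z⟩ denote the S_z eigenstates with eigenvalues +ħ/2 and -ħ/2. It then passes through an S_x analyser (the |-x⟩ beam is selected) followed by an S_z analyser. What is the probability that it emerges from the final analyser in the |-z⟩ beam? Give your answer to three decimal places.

First analyser (S_x): P(|-x⟩) = |⟨-x|ψ⟩|² = 25/34.
After stage 1 the state is |-x⟩; P(|-z⟩) = |⟨-z|-x⟩|² = 1/2.
Joint probability = 25/34 × 1/2 = 0.368.

0.368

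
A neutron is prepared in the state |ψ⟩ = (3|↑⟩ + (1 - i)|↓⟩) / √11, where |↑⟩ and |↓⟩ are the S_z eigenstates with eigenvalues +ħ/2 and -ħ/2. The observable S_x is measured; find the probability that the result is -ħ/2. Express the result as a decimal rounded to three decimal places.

|-x⟩ = (|↑⟩ - |↓⟩)/√2, so ⟨-x|ψ⟩ = (2 + i) / (√2·√11).
P = |2 + i|² / 22 = 5/22.

0.227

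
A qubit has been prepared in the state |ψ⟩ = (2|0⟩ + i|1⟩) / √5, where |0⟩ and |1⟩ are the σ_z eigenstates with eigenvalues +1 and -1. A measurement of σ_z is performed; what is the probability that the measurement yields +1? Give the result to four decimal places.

0.8000

The +1 outcome corresponds to |0⟩. Its amplitude in |ψ⟩ is 2/√5.
P = |2|² / 5 = 4/5.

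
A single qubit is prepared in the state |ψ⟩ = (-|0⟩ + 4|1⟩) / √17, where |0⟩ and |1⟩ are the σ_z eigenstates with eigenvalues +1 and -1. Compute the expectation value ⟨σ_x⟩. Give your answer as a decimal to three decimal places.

⟨σ_x⟩ = 2 Re(a* b)/(|a|²+|b|²) with a = -1, b = 4.
a* b = -4, so ⟨σ_x⟩ = -8/17.

-0.471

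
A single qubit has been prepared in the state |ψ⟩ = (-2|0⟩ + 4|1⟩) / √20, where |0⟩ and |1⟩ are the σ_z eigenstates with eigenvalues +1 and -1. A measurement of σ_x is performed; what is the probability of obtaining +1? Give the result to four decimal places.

0.1000

|+x⟩ = (|0⟩ + |1⟩)/√2, so ⟨+x|ψ⟩ = (2) / (√2·√20).
P = |2|² / 40 = 4/40.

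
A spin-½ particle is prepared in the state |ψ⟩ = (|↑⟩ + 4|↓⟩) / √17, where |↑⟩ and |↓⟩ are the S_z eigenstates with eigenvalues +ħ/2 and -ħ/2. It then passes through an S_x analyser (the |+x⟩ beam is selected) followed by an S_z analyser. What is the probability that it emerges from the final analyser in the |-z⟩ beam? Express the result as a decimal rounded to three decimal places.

0.368

First analyser (S_x): P(|+x⟩) = |⟨+x|ψ⟩|² = 25/34.
After stage 1 the state is |+x⟩; P(|-z⟩) = |⟨-z|+x⟩|² = 1/2.
Joint probability = 25/34 × 1/2 = 0.368.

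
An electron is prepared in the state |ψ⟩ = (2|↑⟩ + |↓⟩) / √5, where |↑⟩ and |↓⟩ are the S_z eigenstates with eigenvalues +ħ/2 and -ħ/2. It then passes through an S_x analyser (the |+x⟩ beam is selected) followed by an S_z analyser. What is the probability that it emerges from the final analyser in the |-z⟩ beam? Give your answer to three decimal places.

0.450

First analyser (S_x): P(|+x⟩) = |⟨+x|ψ⟩|² = 9/10.
After stage 1 the state is |+x⟩; P(|-z⟩) = |⟨-z|+x⟩|² = 1/2.
Joint probability = 9/10 × 1/2 = 0.450.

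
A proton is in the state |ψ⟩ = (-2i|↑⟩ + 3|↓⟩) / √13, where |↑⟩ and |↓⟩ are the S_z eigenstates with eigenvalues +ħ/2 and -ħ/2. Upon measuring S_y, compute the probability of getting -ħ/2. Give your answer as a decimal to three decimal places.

|-y⟩ = (|↑⟩ - i|↓⟩)/√2, so ⟨-y|ψ⟩ = (i) / (√2·√13).
P = |i|² / 26 = 1/26.

0.038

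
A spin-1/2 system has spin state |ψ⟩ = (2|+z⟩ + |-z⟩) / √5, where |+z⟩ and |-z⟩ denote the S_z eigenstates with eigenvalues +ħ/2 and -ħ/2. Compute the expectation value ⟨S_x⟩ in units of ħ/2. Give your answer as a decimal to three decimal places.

⟨σ_x⟩ = 2 Re(a* b)/(|a|²+|b|²) with a = 2, b = 1.
a* b = 2, so ⟨σ_x⟩ = 4/5.
⟨S_x⟩ = (ħ/2)·⟨σ_x⟩.

0.800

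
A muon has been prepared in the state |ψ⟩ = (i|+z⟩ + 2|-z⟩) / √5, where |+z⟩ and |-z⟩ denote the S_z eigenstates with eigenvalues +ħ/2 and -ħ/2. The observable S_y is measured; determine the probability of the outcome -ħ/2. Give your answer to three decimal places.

0.900

|-y⟩ = (|+z⟩ - i|-z⟩)/√2, so ⟨-y|ψ⟩ = (3i) / (√2·√5).
P = |3i|² / 10 = 9/10.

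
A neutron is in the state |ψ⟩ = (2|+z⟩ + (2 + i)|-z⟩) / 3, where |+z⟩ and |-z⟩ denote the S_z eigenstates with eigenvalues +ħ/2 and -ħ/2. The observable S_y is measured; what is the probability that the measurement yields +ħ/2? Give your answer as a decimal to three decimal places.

0.722

|+y⟩ = (|+z⟩ + i|-z⟩)/√2, so ⟨+y|ψ⟩ = (3 - 2i) / (√2·3).
P = |3 - 2i|² / 18 = 13/18.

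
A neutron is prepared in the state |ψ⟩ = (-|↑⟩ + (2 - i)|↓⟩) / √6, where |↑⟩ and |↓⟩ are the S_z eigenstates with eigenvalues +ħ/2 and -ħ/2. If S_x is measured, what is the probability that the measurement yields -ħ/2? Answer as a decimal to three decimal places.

0.833

|-x⟩ = (|↑⟩ - |↓⟩)/√2, so ⟨-x|ψ⟩ = (-3 + i) / (√2·√6).
P = |-3 + i|² / 12 = 10/12.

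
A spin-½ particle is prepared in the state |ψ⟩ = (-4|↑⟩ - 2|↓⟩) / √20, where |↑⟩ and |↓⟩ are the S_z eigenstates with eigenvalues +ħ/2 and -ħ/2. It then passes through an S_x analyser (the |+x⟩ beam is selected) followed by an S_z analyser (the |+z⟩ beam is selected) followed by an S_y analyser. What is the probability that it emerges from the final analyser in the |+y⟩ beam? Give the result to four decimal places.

0.2250

First analyser (S_x): P(|+x⟩) = |⟨+x|ψ⟩|² = 36/40.
After stage 1 the state is |+x⟩; P(|+z⟩) = |⟨+z|+x⟩|² = 1/2.
After stage 2 the state is |+z⟩; P(|+y⟩) = |⟨+y|+z⟩|² = 1/2.
Joint probability = 36/40 × 1/2 × 1/2 = 0.2250.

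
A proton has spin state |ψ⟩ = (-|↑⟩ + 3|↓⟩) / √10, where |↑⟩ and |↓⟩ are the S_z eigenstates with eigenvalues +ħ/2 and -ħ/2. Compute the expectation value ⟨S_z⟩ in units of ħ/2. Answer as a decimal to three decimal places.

⟨σ_z⟩ = |a|² - |b|² divided by |a|²+|b|², with a, b the |↑⟩, |↓⟩ amplitudes.
= (1 - 9)/10 = -8/10.
⟨S_z⟩ = (ħ/2)·⟨σ_z⟩.

-0.800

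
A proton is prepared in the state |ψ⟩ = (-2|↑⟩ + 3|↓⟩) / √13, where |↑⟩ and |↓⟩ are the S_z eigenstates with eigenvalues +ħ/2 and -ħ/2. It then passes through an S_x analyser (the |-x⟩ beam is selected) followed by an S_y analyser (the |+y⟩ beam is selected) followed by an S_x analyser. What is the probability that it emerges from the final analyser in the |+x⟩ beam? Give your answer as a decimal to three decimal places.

First analyser (S_x): P(|-x⟩) = |⟨-x|ψ⟩|² = 25/26.
After stage 1 the state is |-x⟩; P(|+y⟩) = |⟨+y|-x⟩|² = 1/2.
After stage 2 the state is |+y⟩; P(|+x⟩) = |⟨+x|+y⟩|² = 1/2.
Joint probability = 25/26 × 1/2 × 1/2 = 0.240.

0.240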